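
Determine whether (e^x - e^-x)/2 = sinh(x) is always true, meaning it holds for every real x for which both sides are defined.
Claim: (e^x - e^-x)/2 = sinh(x).
Reasoning: This is exactly the definition of the hyperbolic sine: sinh(x) := (e^x - e^-x)/2.
So the two sides agree for every real x for which both sides are defined.

Conclusion: Yes, this is an identity.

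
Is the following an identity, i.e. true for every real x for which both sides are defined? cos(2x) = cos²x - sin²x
Yes, this is an identity.

Claim: cos(2x) = cos²x - sin²x.
Reasoning: Put y = x in the addition formula cos(x+y) = cos(x)cos(y) - sin(x)sin(y): cos(2x) = cos²x - sin²x.
So the two sides agree for every real x for which both sides are defined.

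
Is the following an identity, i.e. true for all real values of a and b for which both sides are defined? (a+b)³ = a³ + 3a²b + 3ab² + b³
Yes, this is an identity.

Claim: (a+b)³ = a³ + 3a²b + 3ab² + b³.
Reasoning: (a+b)³ = (a+b)(a+b)² = (a+b)(a² + 2ab + b²) = a³ + 2a²b + ab² + a²b + 2ab² + b³ = a³ + 3a²b + 3ab² + b³.
So the two sides agree for all real values of a and b for which both sides are defined.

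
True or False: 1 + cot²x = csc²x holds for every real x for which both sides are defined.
True.

Claim: 1 + cot²x = csc²x.
Reasoning: Start from sin²x + cos²x = 1 and divide every term by sin²x (allowed wherever cot x and csc x are defined): 1 + cot²x = 1/sin²x = csc²x.
So the two sides agree for every real x for which both sides are defined.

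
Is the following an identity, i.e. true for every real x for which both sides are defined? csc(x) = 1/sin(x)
Claim: csc(x) = 1/sin(x).
Reasoning: csc(x) is by definition the reciprocal of sin(x), wherever sin(x) ≠ 0.
So the two sides agree for every real x for which both sides are defined.

Conclusion: Yes, this is an identity.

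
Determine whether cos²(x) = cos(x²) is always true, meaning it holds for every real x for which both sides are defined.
No, this is NOT an identity.

Claim: cos²(x) = cos(x²).
Test a specific point where both sides are defined: x = π/4.
LHS = cos²(x) ≈ 0.5000
RHS = cos(x²) ≈ 0.8157
Since 0.5000 ≠ 0.8157, the equation fails at this point, so it cannot hold for every real x for which both sides are defined.
cos²(x) means (cos x)², squaring the output; cos(x²) squares the input. These are different functions.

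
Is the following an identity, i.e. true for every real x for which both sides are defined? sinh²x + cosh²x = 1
Claim: sinh²x + cosh²x = 1.
Test a specific point where both sides are defined: x = -3.
LHS = sinh²x + cosh²x ≈ 201.7156
RHS = 1 ≈ 1.0000
Since 201.7156 ≠ 1.0000, the equation fails at this point, so it cannot hold for every real x for which both sides are defined.
The correct hyperbolic identity is cosh²x - sinh²x = 1 (a difference); the sum sinh²x + cosh²x equals cosh(2x).

Conclusion: No, this is NOT an identity.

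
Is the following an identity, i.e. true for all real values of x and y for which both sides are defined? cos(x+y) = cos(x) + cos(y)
Claim: cos(x+y) = cos(x) + cos(y).
Test a specific point where both sides are defined: x = -π/2, y = π/3.
LHS = cos(x+y) ≈ 0.8660
RHS = cos(x) + cos(y) ≈ 0.5000
Since 0.8660 ≠ 0.5000, the equation fails at this point, so it cannot hold for all real values of x and y for which both sides are defined.
The correct expansion is cos(x+y) = cos(x)cos(y) - sin(x)sin(y); cosine is not additive.

Conclusion: No, this is NOT an identity.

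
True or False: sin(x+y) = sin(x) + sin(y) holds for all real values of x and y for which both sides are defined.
Claim: sin(x+y) = sin(x) + sin(y).
Test a specific point where both sides are defined: x = 2π/3, y = π.
LHS = sin(x+y) ≈ -0.8660
RHS = sin(x) + sin(y) ≈ 0.8660
Since -0.8660 ≠ 0.8660, the equation fails at this point, so it cannot hold for all real values of x and y for which both sides are defined.
The correct expansion is sin(x+y) = sin(x)cos(y) + cos(x)sin(y); sine is not additive.

Conclusion: False.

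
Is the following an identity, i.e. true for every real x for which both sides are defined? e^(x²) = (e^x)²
Claim: e^(x²) = (e^x)².
Test a specific point where both sides are defined: x = 1.
LHS = e^(x²) ≈ 2.7183
RHS = (e^x)² ≈ 7.3891
Since 2.7183 ≠ 7.3891, the equation fails at this point, so it cannot hold for every real x for which both sides are defined.
(e^x)² = e^(2x), and 2x ≠ x² in general.

Conclusion: No, this is NOT an identity.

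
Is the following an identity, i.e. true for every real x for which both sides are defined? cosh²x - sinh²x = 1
Claim: cosh²x - sinh²x = 1.
Reasoning: With cosh(x) = (e^x + e^-x)/2 and sinh(x) = (e^x - e^-x)/2: cosh²x = (e^(2x) + 2 + e^(-2x))/4 and sinh²x = (e^(2x) - 2 + e^(-2x))/4. Subtracting leaves 4/4 = 1.
So the two sides agree for every real x for which both sides are defined.

Conclusion: Yes, this is an identity.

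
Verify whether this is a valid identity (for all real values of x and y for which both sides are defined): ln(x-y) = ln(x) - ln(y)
No, this is NOT an identity.

Claim: ln(x-y) = ln(x) - ln(y).
Test a specific point where both sides are defined: x = 4, y = 3.
LHS = ln(x-y) ≈ 0.0000
RHS = ln(x) - ln(y) ≈ 0.2877
Since 0.0000 ≠ 0.2877, the equation fails at this point, so it cannot hold for all real values of x and y for which both sides are defined.
ln(x) - ln(y) = ln(x/y), not ln(x-y).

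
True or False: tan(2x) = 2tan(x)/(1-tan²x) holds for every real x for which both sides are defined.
Claim: tan(2x) = 2tan(x)/(1-tan²x).
Reasoning: tan(2x) = sin(2x)/cos(2x) = 2sin(x)cos(x) / (cos²x - sin²x). Divide numerator and denominator by cos²x: 2tan(x) / (1 - tan²x).
So the two sides agree for every real x for which both sides are defined.

Conclusion: True.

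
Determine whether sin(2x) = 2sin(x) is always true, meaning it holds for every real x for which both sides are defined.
No, this is NOT an identity.

Claim: sin(2x) = 2sin(x).
Test a specific point where both sides are defined: x = 3π/4.
LHS = sin(2x) ≈ -1.0000
RHS = 2sin(x) ≈ 1.4142
Since -1.0000 ≠ 1.4142, the equation fails at this point, so it cannot hold for every real x for which both sides are defined.
The correct double-angle formula is sin(2x) = 2sin(x)cos(x).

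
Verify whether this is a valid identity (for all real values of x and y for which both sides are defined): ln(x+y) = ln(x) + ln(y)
No, this is NOT an identity.

Claim: ln(x+y) = ln(x) + ln(y).
Test a specific point where both sides are defined: x = 1, y = 1.
LHS = ln(x+y) ≈ 0.6931
RHS = ln(x) + ln(y) ≈ 0.0000
Since 0.6931 ≠ 0.0000, the equation fails at this point, so it cannot hold for all real values of x and y for which both sides are defined.
ln(x) + ln(y) = ln(xy), not ln(x+y).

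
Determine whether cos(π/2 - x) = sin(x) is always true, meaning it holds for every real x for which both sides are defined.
Yes, this is an identity.

Claim: cos(π/2 - x) = sin(x).
Reasoning: Use cos(u - v) = cos(u)cos(v) + sin(u)sin(v) with u = π/2, v = x: cos(π/2)cos(x) + sin(π/2)sin(x) = 0·cos(x) + 1·sin(x) = sin(x).
So the two sides agree for every real x for which both sides are defined.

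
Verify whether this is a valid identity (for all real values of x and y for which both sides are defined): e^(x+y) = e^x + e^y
Claim: e^(x+y) = e^x + e^y.
Test a specific point where both sides are defined: x = -1, y = -2.
LHS = e^(x+y) ≈ 0.0498
RHS = e^x + e^y ≈ 0.5032
Since 0.0498 ≠ 0.5032, the equation fails at this point, so it cannot hold for all real values of x and y for which both sides are defined.
The correct rule is e^(x+y) = e^x · e^y (a product, not a sum).

Conclusion: No, this is NOT an identity.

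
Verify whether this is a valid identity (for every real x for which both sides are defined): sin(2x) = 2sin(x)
Claim: sin(2x) = 2sin(x).
Test a specific point where both sides are defined: x = -π/3.
LHS = sin(2x) ≈ -0.8660
RHS = 2sin(x) ≈ -1.7321
Since -0.8660 ≠ -1.7321, the equation fails at this point, so it cannot hold for every real x for which both sides are defined.
The correct double-angle formula is sin(2x) = 2sin(x)cos(x).

Conclusion: No, this is NOT an identity.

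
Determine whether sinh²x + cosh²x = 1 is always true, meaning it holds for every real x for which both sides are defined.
Claim: sinh²x + cosh²x = 1.
Test a specific point where both sides are defined: x = 2.
LHS = sinh²x + cosh²x ≈ 27.3082
RHS = 1 ≈ 1.0000
Since 27.3082 ≠ 1.0000, the equation fails at this point, so it cannot hold for every real x for which both sides are defined.
The correct hyperbolic identity is cosh²x - sinh²x = 1 (a difference); the sum sinh²x + cosh²x equals cosh(2x).

Conclusion: No, this is NOT an identity.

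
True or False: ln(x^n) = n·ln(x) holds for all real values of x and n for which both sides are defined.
True.

Claim: ln(x^n) = n·ln(x).
Reasoning: The right side requires x > 0. For x > 0, x^n = (e^(ln x))^n = e^(n·ln x), so taking ln of both sides gives ln(x^n) = n·ln(x).
So the two sides agree for all real values of x and n for which both sides are defined.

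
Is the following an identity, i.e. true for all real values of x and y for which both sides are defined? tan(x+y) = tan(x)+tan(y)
Claim: tan(x+y) = tan(x)+tan(y).
Test a specific point where both sides are defined: x = π/6, y = 2π/3.
LHS = tan(x+y) ≈ -0.5774
RHS = tan(x)+tan(y) ≈ -1.1547
Since -0.5774 ≠ -1.1547, the equation fails at this point, so it cannot hold for all real values of x and y for which both sides are defined.
The correct formula is tan(x+y) = (tan(x) + tan(y))/(1 - tan(x)tan(y)).

Conclusion: No, this is NOT an identity.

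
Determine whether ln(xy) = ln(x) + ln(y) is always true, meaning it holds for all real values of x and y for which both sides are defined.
Yes, this is an identity.

Claim: ln(xy) = ln(x) + ln(y).
Reasoning: Both sides are simultaneously defined only when x, y > 0. Write x = e^p, y = e^q (p = ln x, q = ln y). Then xy = e^p · e^q = e^(p+q), so ln(xy) = p + q = ln(x) + ln(y).
So the two sides agree for all real values of x and y for which both sides are defined.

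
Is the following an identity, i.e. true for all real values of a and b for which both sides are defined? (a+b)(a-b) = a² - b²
Yes, this is an identity.

Claim: (a+b)(a-b) = a² - b².
Reasoning: Expand: (a+b)(a-b) = a² - ab + ba - b² = a² - b² (the cross terms cancel).
So the two sides agree for all real values of a and b for which both sides are defined.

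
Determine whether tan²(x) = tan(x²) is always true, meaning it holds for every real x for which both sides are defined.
No, this is NOT an identity.

Claim: tan²(x) = tan(x²).
Test a specific point where both sides are defined: x = -π/6.
LHS = tan²(x) ≈ 0.3333
RHS = tan(x²) ≈ 0.2812
Since 0.3333 ≠ 0.2812, the equation fails at this point, so it cannot hold for every real x for which both sides are defined.
tan²(x) means (tan x)², squaring the output; tan(x²) squares the input. These are different functions.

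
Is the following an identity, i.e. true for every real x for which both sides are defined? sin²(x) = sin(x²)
No, this is NOT an identity.

Claim: sin²(x) = sin(x²).
Test a specific point where both sides are defined: x = 2π/3.
LHS = sin²(x) ≈ 0.7500
RHS = sin(x²) ≈ -0.9474
Since 0.7500 ≠ -0.9474, the equation fails at this point, so it cannot hold for every real x for which both sides are defined.
sin²(x) means (sin x)², squaring the output; sin(x²) squares the input. These are different functions.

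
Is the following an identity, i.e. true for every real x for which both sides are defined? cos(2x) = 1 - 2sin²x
Yes, this is an identity.

Claim: cos(2x) = 1 - 2sin²x.
Reasoning: cos(2x) = cos²x - sin²x. Replace cos²x by 1 - sin²x: (1 - sin²x) - sin²x = 1 - 2sin²x.
So the two sides agree for every real x for which both sides are defined.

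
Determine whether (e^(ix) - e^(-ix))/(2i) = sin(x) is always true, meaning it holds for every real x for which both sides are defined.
Yes, this is an identity.

Claim: (e^(ix) - e^(-ix))/(2i) = sin(x).
Reasoning: By Euler's formula e^(ix) = cos(x) + i·sin(x) and e^(-ix) = cos(x) - i·sin(x). Subtracting cancels the cosine terms: e^(ix) - e^(-ix) = 2i·sin(x); divide by 2i.
So the two sides agree for every real x for which both sides are defined.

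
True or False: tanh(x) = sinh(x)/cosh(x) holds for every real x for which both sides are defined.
True.

Claim: tanh(x) = sinh(x)/cosh(x).
Reasoning: tanh(x) is defined as sinh(x)/cosh(x) = (e^x - e^-x)/(e^x + e^-x); cosh(x) ≥ 1 is never zero, so this holds for every real x.
So the two sides agree for every real x for which both sides are defined.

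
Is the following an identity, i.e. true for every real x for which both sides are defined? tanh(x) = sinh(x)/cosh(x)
Yes, this is an identity.

Claim: tanh(x) = sinh(x)/cosh(x).
Reasoning: tanh(x) is defined as sinh(x)/cosh(x) = (e^x - e^-x)/(e^x + e^-x); cosh(x) ≥ 1 is never zero, so this holds for every real x.
So the two sides agree for every real x for which both sides are defined.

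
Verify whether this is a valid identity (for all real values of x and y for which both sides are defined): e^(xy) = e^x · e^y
No, this is NOT an identity.

Claim: e^(xy) = e^x · e^y.
Test a specific point where both sides are defined: x = 2, y = 3.
LHS = e^(xy) ≈ 403.4288
RHS = e^x · e^y ≈ 148.4132
Since 403.4288 ≠ 148.4132, the equation fails at this point, so it cannot hold for all real values of x and y for which both sides are defined.
e^x · e^y = e^(x+y), not e^(xy).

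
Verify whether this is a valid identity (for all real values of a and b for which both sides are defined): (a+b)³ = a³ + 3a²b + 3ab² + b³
Yes, this is an identity.

Claim: (a+b)³ = a³ + 3a²b + 3ab² + b³.
Reasoning: (a+b)³ = (a+b)(a+b)² = (a+b)(a² + 2ab + b²) = a³ + 2a²b + ab² + a²b + 2ab² + b³ = a³ + 3a²b + 3ab² + b³.
So the two sides agree for all real values of a and b for which both sides are defined.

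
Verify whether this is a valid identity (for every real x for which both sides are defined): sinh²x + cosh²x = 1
Claim: sinh²x + cosh²x = 1.
Test a specific point where both sides are defined: x = 3/2.
LHS = sinh²x + cosh²x ≈ 10.0677
RHS = 1 ≈ 1.0000
Since 10.0677 ≠ 1.0000, the equation fails at this point, so it cannot hold for every real x for which both sides are defined.
The correct hyperbolic identity is cosh²x - sinh²x = 1 (a difference); the sum sinh²x + cosh²x equals cosh(2x).

Conclusion: No, this is NOT an identity.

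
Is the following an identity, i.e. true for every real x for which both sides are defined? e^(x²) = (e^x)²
Claim: e^(x²) = (e^x)².
Test a specific point where both sides are defined: x = -1.
LHS = e^(x²) ≈ 2.7183
RHS = (e^x)² ≈ 0.1353
Since 2.7183 ≠ 0.1353, the equation fails at this point, so it cannot hold for every real x for which both sides are defined.
(e^x)² = e^(2x), and 2x ≠ x² in general.

Conclusion: No, this is NOT an identity.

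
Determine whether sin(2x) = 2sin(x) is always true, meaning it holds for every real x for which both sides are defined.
Claim: sin(2x) = 2sin(x).
Test a specific point where both sides are defined: x = π/6.
LHS = sin(2x) ≈ 0.8660
RHS = 2sin(x) ≈ 1.0000
Since 0.8660 ≠ 1.0000, the equation fails at this point, so it cannot hold for every real x for which both sides are defined.
The correct double-angle formula is sin(2x) = 2sin(x)cos(x).

Conclusion: No, this is NOT an identity.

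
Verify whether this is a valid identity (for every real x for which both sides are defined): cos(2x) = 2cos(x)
Claim: cos(2x) = 2cos(x).
Test a specific point where both sides are defined: x = π/2.
LHS = cos(2x) ≈ -1.0000
RHS = 2cos(x) ≈ 0.0000
Since -1.0000 ≠ 0.0000, the equation fails at this point, so it cannot hold for every real x for which both sides are defined.
The correct double-angle formula is cos(2x) = cos²x - sin²x.

Conclusion: No, this is NOT an identity.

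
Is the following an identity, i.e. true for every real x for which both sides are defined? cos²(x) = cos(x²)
No, this is NOT an identity.

Claim: cos²(x) = cos(x²).
Test a specific point where both sides are defined: x = π/2.
LHS = cos²(x) ≈ 0.0000
RHS = cos(x²) ≈ -0.7812
Since 0.0000 ≠ -0.7812, the equation fails at this point, so it cannot hold for every real x for which both sides are defined.
cos²(x) means (cos x)², squaring the output; cos(x²) squares the input. These are different functions.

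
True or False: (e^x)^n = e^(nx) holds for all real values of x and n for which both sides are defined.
Claim: (e^x)^n = e^(nx).
Reasoning: e^x is a positive real number, and for a positive base B and real exponent n, B^n = e^(n·ln B). With B = e^x, ln B = x, so (e^x)^n = e^(n·x).
So the two sides agree for all real values of x and n for which both sides are defined.

Conclusion: True.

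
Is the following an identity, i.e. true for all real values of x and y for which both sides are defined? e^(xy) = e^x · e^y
No, this is NOT an identity.

Claim: e^(xy) = e^x · e^y.
Test a specific point where both sides are defined: x = 3/2, y = -1.
LHS = e^(xy) ≈ 0.2231
RHS = e^x · e^y ≈ 1.6487
Since 0.2231 ≠ 1.6487, the equation fails at this point, so it cannot hold for all real values of x and y for which both sides are defined.
e^x · e^y = e^(x+y), not e^(xy).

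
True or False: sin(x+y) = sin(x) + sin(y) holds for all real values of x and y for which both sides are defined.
Claim: sin(x+y) = sin(x) + sin(y).
Test a specific point where both sides are defined: x = π, y = 3π/4.
LHS = sin(x+y) ≈ -0.7071
RHS = sin(x) + sin(y) ≈ 0.7071
Since -0.7071 ≠ 0.7071, the equation fails at this point, so it cannot hold for all real values of x and y for which both sides are defined.
The correct expansion is sin(x+y) = sin(x)cos(y) + cos(x)sin(y); sine is not additive.

Conclusion: False.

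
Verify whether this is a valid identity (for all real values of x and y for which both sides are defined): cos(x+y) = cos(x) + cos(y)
Claim: cos(x+y) = cos(x) + cos(y).
Test a specific point where both sides are defined: x = -π/4, y = -π/6.
LHS = cos(x+y) ≈ 0.2588
RHS = cos(x) + cos(y) ≈ 1.5731
Since 0.2588 ≠ 1.5731, the equation fails at this point, so it cannot hold for all real values of x and y for which both sides are defined.
The correct expansion is cos(x+y) = cos(x)cos(y) - sin(x)sin(y); cosine is not additive.

Conclusion: No, this is NOT an identity.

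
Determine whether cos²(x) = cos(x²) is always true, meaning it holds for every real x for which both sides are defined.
Claim: cos²(x) = cos(x²).
Test a specific point where both sides are defined: x = π/6.
LHS = cos²(x) ≈ 0.7500
RHS = cos(x²) ≈ 0.9627
Since 0.7500 ≠ 0.9627, the equation fails at this point, so it cannot hold for every real x for which both sides are defined.
cos²(x) means (cos x)², squaring the output; cos(x²) squares the input. These are different functions.

Conclusion: No, this is NOT an identity.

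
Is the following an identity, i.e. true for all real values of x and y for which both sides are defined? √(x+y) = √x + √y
Claim: √(x+y) = √x + √y.
Test a specific point where both sides are defined: x = 4, y = 4.
LHS = √(x+y) ≈ 2.8284
RHS = √x + √y ≈ 4.0000
Since 2.8284 ≠ 4.0000, the equation fails at this point, so it cannot hold for all real values of x and y for which both sides are defined.
Squaring the right side gives x + 2√(xy) + y, not x + y.

Conclusion: No, this is NOT an identity.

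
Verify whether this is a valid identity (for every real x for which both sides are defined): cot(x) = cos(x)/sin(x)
Yes, this is an identity.

Claim: cot(x) = cos(x)/sin(x).
Reasoning: cot(x) is defined as 1/tan(x) = 1/(sin(x)/cos(x)) = cos(x)/sin(x), wherever sin(x) ≠ 0.
So the two sides agree for every real x for which both sides are defined.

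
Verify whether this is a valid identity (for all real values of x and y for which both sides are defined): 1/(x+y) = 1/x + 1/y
Claim: 1/(x+y) = 1/x + 1/y.
Test a specific point where both sides are defined: x = -3, y = -1.
LHS = 1/(x+y) ≈ -0.2500
RHS = 1/x + 1/y ≈ -1.3333
Since -0.2500 ≠ -1.3333, the equation fails at this point, so it cannot hold for all real values of x and y for which both sides are defined.
1/x + 1/y = (x+y)/(xy), which is not 1/(x+y).

Conclusion: No, this is NOT an identity.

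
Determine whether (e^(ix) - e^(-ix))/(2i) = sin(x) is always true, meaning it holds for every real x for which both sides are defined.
Claim: (e^(ix) - e^(-ix))/(2i) = sin(x).
Reasoning: By Euler's formula e^(ix) = cos(x) + i·sin(x) and e^(-ix) = cos(x) - i·sin(x). Subtracting cancels the cosine terms: e^(ix) - e^(-ix) = 2i·sin(x); divide by 2i.
So the two sides agree for every real x for which both sides are defined.

Conclusion: Yes, this is an identity.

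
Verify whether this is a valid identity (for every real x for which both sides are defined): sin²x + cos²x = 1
Claim: sin²x + cos²x = 1.
Reasoning: The point (cos x, sin x) lies on the unit circle X² + Y² = 1, so cos²x + sin²x = 1 for every real x.
So the two sides agree for every real x for which both sides are defined.

Conclusion: Yes, this is an identity.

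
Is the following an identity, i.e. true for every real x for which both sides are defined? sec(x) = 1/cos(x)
Yes, this is an identity.

Claim: sec(x) = 1/cos(x).
Reasoning: sec(x) is by definition the reciprocal of cos(x), wherever cos(x) ≠ 0.
So the two sides agree for every real x for which both sides are defined.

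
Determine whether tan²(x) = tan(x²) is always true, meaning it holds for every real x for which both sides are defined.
No, this is NOT an identity.

Claim: tan²(x) = tan(x²).
Test a specific point where both sides are defined: x = -π/6.
LHS = tan²(x) ≈ 0.3333
RHS = tan(x²) ≈ 0.2812
Since 0.3333 ≠ 0.2812, the equation fails at this point, so it cannot hold for every real x for which both sides are defined.
tan²(x) means (tan x)², squaring the output; tan(x²) squares the input. These are different functions.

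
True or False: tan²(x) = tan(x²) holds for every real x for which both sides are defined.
False.

Claim: tan²(x) = tan(x²).
Test a specific point where both sides are defined: x = π/6.
LHS = tan²(x) ≈ 0.3333
RHS = tan(x²) ≈ 0.2812
Since 0.3333 ≠ 0.2812, the equation fails at this point, so it cannot hold for every real x for which both sides are defined.
tan²(x) means (tan x)², squaring the output; tan(x²) squares the input. These are different functions.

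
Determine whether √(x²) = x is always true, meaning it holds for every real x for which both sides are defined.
Claim: √(x²) = x.
Test a specific point where both sides are defined: x = -3.
LHS = √(x²) ≈ 3.0000
RHS = x ≈ -3.0000
Since 3.0000 ≠ -3.0000, the equation fails at this point, so it cannot hold for every real x for which both sides are defined.
√(x²) = |x|, which differs from x whenever x < 0 (both sides are defined for every real x).

Conclusion: No, this is NOT an identity.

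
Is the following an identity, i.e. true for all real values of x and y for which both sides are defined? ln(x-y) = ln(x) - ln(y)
Claim: ln(x-y) = ln(x) - ln(y).
Test a specific point where both sides are defined: x = 3, y = 2.
LHS = ln(x-y) ≈ 0.0000
RHS = ln(x) - ln(y) ≈ 0.4055
Since 0.0000 ≠ 0.4055, the equation fails at this point, so it cannot hold for all real values of x and y for which both sides are defined.
ln(x) - ln(y) = ln(x/y), not ln(x-y).

Conclusion: No, this is NOT an identity.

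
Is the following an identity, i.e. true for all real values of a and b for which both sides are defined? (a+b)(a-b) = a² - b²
Claim: (a+b)(a-b) = a² - b².
Reasoning: Expand: (a+b)(a-b) = a² - ab + ba - b² = a² - b² (the cross terms cancel).
So the two sides agree for all real values of a and b for which both sides are defined.

Conclusion: Yes, this is an identity.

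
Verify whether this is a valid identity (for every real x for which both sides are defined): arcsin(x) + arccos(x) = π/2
Yes, this is an identity.

Claim: arcsin(x) + arccos(x) = π/2.
Reasoning: Both sides are defined for -1 ≤ x ≤ 1. Let θ = arcsin(x), so sin θ = x and θ ∈ [-π/2, π/2]. Then cos(π/2 - θ) = sin θ = x and π/2 - θ ∈ [0, π], which is exactly the range of arccos, so arccos(x) = π/2 - θ. Adding: arcsin(x) + arccos(x) = θ + (π/2 - θ) = π/2.
So the two sides agree for every real x for which both sides are defined.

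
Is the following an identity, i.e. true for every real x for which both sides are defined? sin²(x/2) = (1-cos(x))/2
Claim: sin²(x/2) = (1-cos(x))/2.
Reasoning: Use cos(2θ) = 1 - 2sin²θ with θ = x/2: cos(x) = 1 - 2sin²(x/2). Solving for sin²(x/2) gives (1 - cos(x))/2.
So the two sides agree for every real x for which both sides are defined.

Conclusion: Yes, this is an identity.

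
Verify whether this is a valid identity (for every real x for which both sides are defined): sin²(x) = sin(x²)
Claim: sin²(x) = sin(x²).
Test a specific point where both sides are defined: x = 2π/3.
LHS = sin²(x) ≈ 0.7500
RHS = sin(x²) ≈ -0.9474
Since 0.7500 ≠ -0.9474, the equation fails at this point, so it cannot hold for every real x for which both sides are defined.
sin²(x) means (sin x)², squaring the output; sin(x²) squares the input. These are different functions.

Conclusion: No, this is NOT an identity.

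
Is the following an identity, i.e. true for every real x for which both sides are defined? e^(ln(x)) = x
Yes, this is an identity.

Claim: e^(ln(x)) = x.
Reasoning: For x > 0, ln(x) is by definition the exponent p such that e^p = x. Raising e to that exponent therefore returns x: e^(ln x) = x.
So the two sides agree for every real x for which both sides are defined.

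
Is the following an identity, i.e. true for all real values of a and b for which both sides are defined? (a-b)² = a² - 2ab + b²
Claim: (a-b)² = a² - 2ab + b².
Reasoning: Expand: (a-b)² = (a-b)(a-b) = a·a - a·b - b·a + b·b = a² - 2ab + b².
So the two sides agree for all real values of a and b for which both sides are defined.

Conclusion: Yes, this is an identity.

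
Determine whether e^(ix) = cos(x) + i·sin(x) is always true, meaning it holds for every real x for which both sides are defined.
Claim: e^(ix) = cos(x) + i·sin(x).
Reasoning: Euler's formula. Expand e^(ix) = Σ (ix)^k / k!. Since i² = -1, the even-k terms are Σ (-1)^m x^(2m)/(2m)! = cos(x) and the odd-k terms are i · Σ (-1)^m x^(2m+1)/(2m+1)! = i·sin(x).
So the two sides agree for every real x for which both sides are defined.

Conclusion: Yes, this is an identity.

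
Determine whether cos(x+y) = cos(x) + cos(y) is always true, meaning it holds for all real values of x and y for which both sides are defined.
No, this is NOT an identity.

Claim: cos(x+y) = cos(x) + cos(y).
Test a specific point where both sides are defined: x = π/3, y = -π/4.
LHS = cos(x+y) ≈ 0.9659
RHS = cos(x) + cos(y) ≈ 1.2071
Since 0.9659 ≠ 1.2071, the equation fails at this point, so it cannot hold for all real values of x and y for which both sides are defined.
The correct expansion is cos(x+y) = cos(x)cos(y) - sin(x)sin(y); cosine is not additive.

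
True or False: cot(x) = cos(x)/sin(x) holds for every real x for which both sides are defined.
Claim: cot(x) = cos(x)/sin(x).
Reasoning: cot(x) is defined as 1/tan(x) = 1/(sin(x)/cos(x)) = cos(x)/sin(x), wherever sin(x) ≠ 0.
So the two sides agree for every real x for which both sides are defined.

Conclusion: True.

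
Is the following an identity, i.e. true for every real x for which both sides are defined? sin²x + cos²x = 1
Claim: sin²x + cos²x = 1.
Reasoning: The point (cos x, sin x) lies on the unit circle X² + Y² = 1, so cos²x + sin²x = 1 for every real x.
So the two sides agree for every real x for which both sides are defined.

Conclusion: Yes, this is an identity.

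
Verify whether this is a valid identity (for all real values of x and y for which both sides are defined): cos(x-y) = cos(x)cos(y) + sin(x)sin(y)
Claim: cos(x-y) = cos(x)cos(y) + sin(x)sin(y).
Reasoning: Replace y by -y in cos(x+y) = cos(x)cos(y) - sin(x)sin(y) and use cos(-y) = cos(y), sin(-y) = -sin(y): cos(x-y) = cos(x)cos(y) + sin(x)sin(y).
So the two sides agree for all real values of x and y for which both sides are defined.

Conclusion: Yes, this is an identity.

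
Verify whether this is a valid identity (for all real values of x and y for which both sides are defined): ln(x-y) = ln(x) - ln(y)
Claim: ln(x-y) = ln(x) - ln(y).
Test a specific point where both sides are defined: x = 3/2, y = 1/2.
LHS = ln(x-y) ≈ 0.0000
RHS = ln(x) - ln(y) ≈ 1.0986
Since 0.0000 ≠ 1.0986, the equation fails at this point, so it cannot hold for all real values of x and y for which both sides are defined.
ln(x) - ln(y) = ln(x/y), not ln(x-y).

Conclusion: No, this is NOT an identity.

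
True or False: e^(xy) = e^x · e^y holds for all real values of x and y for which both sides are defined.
False.

Claim: e^(xy) = e^x · e^y.
Test a specific point where both sides are defined: x = 1/2, y = 4.
LHS = e^(xy) ≈ 7.3891
RHS = e^x · e^y ≈ 90.0171
Since 7.3891 ≠ 90.0171, the equation fails at this point, so it cannot hold for all real values of x and y for which both sides are defined.
e^x · e^y = e^(x+y), not e^(xy).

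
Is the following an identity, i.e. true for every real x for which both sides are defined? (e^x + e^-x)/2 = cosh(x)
Claim: (e^x + e^-x)/2 = cosh(x).
Reasoning: This is exactly the definition of the hyperbolic cosine: cosh(x) := (e^x + e^-x)/2.
So the two sides agree for every real x for which both sides are defined.

Conclusion: Yes, this is an identity.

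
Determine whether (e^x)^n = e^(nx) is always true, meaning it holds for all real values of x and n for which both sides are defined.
Claim: (e^x)^n = e^(nx).
Reasoning: e^x is a positive real number, and for a positive base B and real exponent n, B^n = e^(n·ln B). With B = e^x, ln B = x, so (e^x)^n = e^(n·x).
So the two sides agree for all real values of x and n for which both sides are defined.

Conclusion: Yes, this is an identity.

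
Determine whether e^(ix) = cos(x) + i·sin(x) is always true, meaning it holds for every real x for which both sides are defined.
Claim: e^(ix) = cos(x) + i·sin(x).
Reasoning: Euler's formula. Expand e^(ix) = Σ (ix)^k / k!. Since i² = -1, the even-k terms are Σ (-1)^m x^(2m)/(2m)! = cos(x) and the odd-k terms are i · Σ (-1)^m x^(2m+1)/(2m+1)! = i·sin(x).
So the two sides agree for every real x for which both sides are defined.

Conclusion: Yes, this is an identity.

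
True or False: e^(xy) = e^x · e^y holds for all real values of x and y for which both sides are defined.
Claim: e^(xy) = e^x · e^y.
Test a specific point where both sides are defined: x = 4, y = 3/2.
LHS = e^(xy) ≈ 403.4288
RHS = e^x · e^y ≈ 244.6919
Since 403.4288 ≠ 244.6919, the equation fails at this point, so it cannot hold for all real values of x and y for which both sides are defined.
e^x · e^y = e^(x+y), not e^(xy).

Conclusion: False.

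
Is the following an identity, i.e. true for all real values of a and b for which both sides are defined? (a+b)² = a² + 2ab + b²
Yes, this is an identity.

Claim: (a+b)² = a² + 2ab + b².
Reasoning: Expand: (a+b)² = (a+b)(a+b) = a·a + a·b + b·a + b·b = a² + 2ab + b².
So the two sides agree for all real values of a and b for which both sides are defined.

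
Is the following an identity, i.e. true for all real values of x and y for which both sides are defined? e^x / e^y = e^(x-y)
Claim: e^x / e^y = e^(x-y).
Reasoning: 1/e^y = e^(-y), so e^x / e^y = e^x · e^(-y) = e^(x + (-y)) = e^(x-y) by the product rule for exponents.
So the two sides agree for all real values of x and y for which both sides are defined.

Conclusion: Yes, this is an identity.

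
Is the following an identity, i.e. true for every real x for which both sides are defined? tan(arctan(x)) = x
Yes, this is an identity.

Claim: tan(arctan(x)) = x.
Reasoning: For every real x, arctan(x) is by definition the angle in (-π/2, π/2) whose tangent equals x. Taking the tangent of that angle returns x.
So the two sides agree for every real x for which both sides are defined.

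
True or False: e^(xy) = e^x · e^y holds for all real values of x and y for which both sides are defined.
Claim: e^(xy) = e^x · e^y.
Test a specific point where both sides are defined: x = 1/2, y = -3.
LHS = e^(xy) ≈ 0.2231
RHS = e^x · e^y ≈ 0.0821
Since 0.2231 ≠ 0.0821, the equation fails at this point, so it cannot hold for all real values of x and y for which both sides are defined.
e^x · e^y = e^(x+y), not e^(xy).

Conclusion: False.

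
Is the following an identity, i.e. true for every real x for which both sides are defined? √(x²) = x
Claim: √(x²) = x.
Test a specific point where both sides are defined: x = -1.
LHS = √(x²) ≈ 1.0000
RHS = x ≈ -1.0000
Since 1.0000 ≠ -1.0000, the equation fails at this point, so it cannot hold for every real x for which both sides are defined.
√(x²) = |x|, which differs from x whenever x < 0 (both sides are defined for every real x).

Conclusion: No, this is NOT an identity.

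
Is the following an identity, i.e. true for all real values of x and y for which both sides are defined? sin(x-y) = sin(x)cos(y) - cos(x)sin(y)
Claim: sin(x-y) = sin(x)cos(y) - cos(x)sin(y).
Reasoning: Replace y by -y in sin(x+y) = sin(x)cos(y) + cos(x)sin(y) and use cos(-y) = cos(y), sin(-y) = -sin(y): sin(x-y) = sin(x)cos(y) - cos(x)sin(y).
So the two sides agree for all real values of x and y for which both sides are defined.

Conclusion: Yes, this is an identity.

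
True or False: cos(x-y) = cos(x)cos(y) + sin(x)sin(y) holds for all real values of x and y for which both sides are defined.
Claim: cos(x-y) = cos(x)cos(y) + sin(x)sin(y).
Reasoning: Replace y by -y in cos(x+y) = cos(x)cos(y) - sin(x)sin(y) and use cos(-y) = cos(y), sin(-y) = -sin(y): cos(x-y) = cos(x)cos(y) + sin(x)sin(y).
So the two sides agree for all real values of x and y for which both sides are defined.

Conclusion: True.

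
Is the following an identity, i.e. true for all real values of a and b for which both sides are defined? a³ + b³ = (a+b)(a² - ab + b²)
Claim: a³ + b³ = (a+b)(a² - ab + b²).
Reasoning: Expand the right side: (a+b)(a² - ab + b²) = a³ - a²b + ab² + a²b - ab² + b³ = a³ + b³ (the middle terms cancel in pairs).
So the two sides agree for all real values of a and b for which both sides are defined.

Conclusion: Yes, this is an identity.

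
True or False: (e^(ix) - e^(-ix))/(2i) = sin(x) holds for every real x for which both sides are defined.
Claim: (e^(ix) - e^(-ix))/(2i) = sin(x).
Reasoning: By Euler's formula e^(ix) = cos(x) + i·sin(x) and e^(-ix) = cos(x) - i·sin(x). Subtracting cancels the cosine terms: e^(ix) - e^(-ix) = 2i·sin(x); divide by 2i.
So the two sides agree for every real x for which both sides are defined.

Conclusion: True.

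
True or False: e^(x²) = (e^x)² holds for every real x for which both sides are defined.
Claim: e^(x²) = (e^x)².
Test a specific point where both sides are defined: x = 1/2.
LHS = e^(x²) ≈ 1.2840
RHS = (e^x)² ≈ 2.7183
Since 1.2840 ≠ 2.7183, the equation fails at this point, so it cannot hold for every real x for which both sides are defined.
(e^x)² = e^(2x), and 2x ≠ x² in general.

Conclusion: False.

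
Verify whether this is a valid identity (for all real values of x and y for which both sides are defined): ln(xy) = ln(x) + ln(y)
Claim: ln(xy) = ln(x) + ln(y).
Reasoning: Both sides are simultaneously defined only when x, y > 0. Write x = e^p, y = e^q (p = ln x, q = ln y). Then xy = e^p · e^q = e^(p+q), so ln(xy) = p + q = ln(x) + ln(y).
So the two sides agree for all real values of x and y for which both sides are defined.

Conclusion: Yes, this is an identity.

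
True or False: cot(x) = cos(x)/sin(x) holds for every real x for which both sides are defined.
True.

Claim: cot(x) = cos(x)/sin(x).
Reasoning: cot(x) is defined as 1/tan(x) = 1/(sin(x)/cos(x)) = cos(x)/sin(x), wherever sin(x) ≠ 0.
So the two sides agree for every real x for which both sides are defined.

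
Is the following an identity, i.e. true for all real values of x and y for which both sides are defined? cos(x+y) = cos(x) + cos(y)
Claim: cos(x+y) = cos(x) + cos(y).
Test a specific point where both sides are defined: x = -π/6, y = -π/6.
LHS = cos(x+y) ≈ 0.5000
RHS = cos(x) + cos(y) ≈ 1.7321
Since 0.5000 ≠ 1.7321, the equation fails at this point, so it cannot hold for all real values of x and y for which both sides are defined.
The correct expansion is cos(x+y) = cos(x)cos(y) - sin(x)sin(y); cosine is not additive.

Conclusion: No, this is NOT an identity.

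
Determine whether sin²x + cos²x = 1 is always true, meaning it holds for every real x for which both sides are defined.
Yes, this is an identity.

Claim: sin²x + cos²x = 1.
Reasoning: The point (cos x, sin x) lies on the unit circle X² + Y² = 1, so cos²x + sin²x = 1 for every real x.
So the two sides agree for every real x for which both sides are defined.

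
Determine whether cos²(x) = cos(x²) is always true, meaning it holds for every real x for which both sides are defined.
No, this is NOT an identity.

Claim: cos²(x) = cos(x²).
Test a specific point where both sides are defined: x = -π/2.
LHS = cos²(x) ≈ 0.0000
RHS = cos(x²) ≈ -0.7812
Since 0.0000 ≠ -0.7812, the equation fails at this point, so it cannot hold for every real x for which both sides are defined.
cos²(x) means (cos x)², squaring the output; cos(x²) squares the input. These are different functions.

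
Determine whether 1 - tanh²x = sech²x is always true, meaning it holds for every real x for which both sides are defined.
Claim: 1 - tanh²x = sech²x.
Reasoning: Divide cosh²x - sinh²x = 1 through by cosh²x (never zero): 1 - tanh²x = 1/cosh²x = sech²x.
So the two sides agree for every real x for which both sides are defined.

Conclusion: Yes, this is an identity.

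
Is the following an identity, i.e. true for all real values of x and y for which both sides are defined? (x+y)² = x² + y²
No, this is NOT an identity.

Claim: (x+y)² = x² + y².
Test a specific point where both sides are defined: x = 3, y = -2.
LHS = (x+y)² ≈ 1.0000
RHS = x² + y² ≈ 13.0000
Since 1.0000 ≠ 13.0000, the equation fails at this point, so it cannot hold for all real values of x and y for which both sides are defined.
The correct expansion is (x+y)² = x² + 2xy + y²; the cross term 2xy is missing.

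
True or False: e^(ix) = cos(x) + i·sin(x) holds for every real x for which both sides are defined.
Claim: e^(ix) = cos(x) + i·sin(x).
Reasoning: Euler's formula. Expand e^(ix) = Σ (ix)^k / k!. Since i² = -1, the even-k terms are Σ (-1)^m x^(2m)/(2m)! = cos(x) and the odd-k terms are i · Σ (-1)^m x^(2m+1)/(2m+1)! = i·sin(x).
So the two sides agree for every real x for which both sides are defined.

Conclusion: True.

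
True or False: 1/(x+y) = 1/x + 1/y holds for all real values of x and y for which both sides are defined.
False.

Claim: 1/(x+y) = 1/x + 1/y.
Test a specific point where both sides are defined: x = 5, y = 3.
LHS = 1/(x+y) ≈ 0.1250
RHS = 1/x + 1/y ≈ 0.5333
Since 0.1250 ≠ 0.5333, the equation fails at this point, so it cannot hold for all real values of x and y for which both sides are defined.
1/x + 1/y = (x+y)/(xy), which is not 1/(x+y).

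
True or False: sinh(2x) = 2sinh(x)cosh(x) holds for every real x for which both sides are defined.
True.

Claim: sinh(2x) = 2sinh(x)cosh(x).
Reasoning: 2sinh(x)cosh(x) = 2 · (e^x - e^-x)/2 · (e^x + e^-x)/2 = (e^(2x) - e^(-2x))/2 = sinh(2x).
So the two sides agree for every real x for which both sides are defined.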